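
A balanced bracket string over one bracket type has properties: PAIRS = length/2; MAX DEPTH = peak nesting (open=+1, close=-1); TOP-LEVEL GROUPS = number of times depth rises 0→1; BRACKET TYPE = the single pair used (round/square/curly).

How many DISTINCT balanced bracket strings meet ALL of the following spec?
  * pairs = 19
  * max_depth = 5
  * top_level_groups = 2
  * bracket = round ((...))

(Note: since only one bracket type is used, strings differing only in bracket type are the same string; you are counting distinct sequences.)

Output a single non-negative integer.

Answer: 87696844

Derivation:
Spec: pairs=19 depth=5 groups=2
Count(depth <= 5) = 111204034
Count(depth <= 4) = 23507190
Count(depth == 5) = 111204034 - 23507190 = 87696844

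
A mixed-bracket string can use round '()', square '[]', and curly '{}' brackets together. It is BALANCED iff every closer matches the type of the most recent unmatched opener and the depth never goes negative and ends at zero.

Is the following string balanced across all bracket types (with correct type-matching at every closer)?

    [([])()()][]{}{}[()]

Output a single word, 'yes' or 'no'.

Answer: yes

Derivation:
pos 0: push '['; stack = [
pos 1: push '('; stack = [(
pos 2: push '['; stack = [([
pos 3: ']' matches '['; pop; stack = [(
pos 4: ')' matches '('; pop; stack = [
pos 5: push '('; stack = [(
pos 6: ')' matches '('; pop; stack = [
pos 7: push '('; stack = [(
pos 8: ')' matches '('; pop; stack = [
pos 9: ']' matches '['; pop; stack = (empty)
pos 10: push '['; stack = [
pos 11: ']' matches '['; pop; stack = (empty)
pos 12: push '{'; stack = {
pos 13: '}' matches '{'; pop; stack = (empty)
pos 14: push '{'; stack = {
pos 15: '}' matches '{'; pop; stack = (empty)
pos 16: push '['; stack = [
pos 17: push '('; stack = [(
pos 18: ')' matches '('; pop; stack = [
pos 19: ']' matches '['; pop; stack = (empty)
end: stack empty → VALID
Verdict: properly nested → yes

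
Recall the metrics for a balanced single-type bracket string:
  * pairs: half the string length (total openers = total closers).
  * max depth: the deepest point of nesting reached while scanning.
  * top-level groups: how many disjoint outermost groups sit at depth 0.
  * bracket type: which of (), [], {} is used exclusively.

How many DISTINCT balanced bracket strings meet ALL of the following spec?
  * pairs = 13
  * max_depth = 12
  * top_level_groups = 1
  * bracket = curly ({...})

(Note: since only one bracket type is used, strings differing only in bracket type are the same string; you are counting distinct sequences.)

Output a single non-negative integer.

Answer: 21

Derivation:
Spec: pairs=13 depth=12 groups=1
Count(depth <= 12) = 208011
Count(depth <= 11) = 207990
Count(depth == 12) = 208011 - 207990 = 21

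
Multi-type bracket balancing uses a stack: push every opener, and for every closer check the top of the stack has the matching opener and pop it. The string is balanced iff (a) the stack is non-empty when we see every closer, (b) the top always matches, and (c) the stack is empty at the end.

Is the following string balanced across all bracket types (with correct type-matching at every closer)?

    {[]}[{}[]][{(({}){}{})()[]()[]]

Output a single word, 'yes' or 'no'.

pos 0: push '{'; stack = {
pos 1: push '['; stack = {[
pos 2: ']' matches '['; pop; stack = {
pos 3: '}' matches '{'; pop; stack = (empty)
pos 4: push '['; stack = [
pos 5: push '{'; stack = [{
pos 6: '}' matches '{'; pop; stack = [
pos 7: push '['; stack = [[
pos 8: ']' matches '['; pop; stack = [
pos 9: ']' matches '['; pop; stack = (empty)
pos 10: push '['; stack = [
pos 11: push '{'; stack = [{
pos 12: push '('; stack = [{(
pos 13: push '('; stack = [{((
pos 14: push '{'; stack = [{(({
pos 15: '}' matches '{'; pop; stack = [{((
pos 16: ')' matches '('; pop; stack = [{(
pos 17: push '{'; stack = [{({
pos 18: '}' matches '{'; pop; stack = [{(
pos 19: push '{'; stack = [{({
pos 20: '}' matches '{'; pop; stack = [{(
pos 21: ')' matches '('; pop; stack = [{
pos 22: push '('; stack = [{(
pos 23: ')' matches '('; pop; stack = [{
pos 24: push '['; stack = [{[
pos 25: ']' matches '['; pop; stack = [{
pos 26: push '('; stack = [{(
pos 27: ')' matches '('; pop; stack = [{
pos 28: push '['; stack = [{[
pos 29: ']' matches '['; pop; stack = [{
pos 30: saw closer ']' but top of stack is '{' (expected '}') → INVALID
Verdict: type mismatch at position 30: ']' closes '{' → no

Answer: no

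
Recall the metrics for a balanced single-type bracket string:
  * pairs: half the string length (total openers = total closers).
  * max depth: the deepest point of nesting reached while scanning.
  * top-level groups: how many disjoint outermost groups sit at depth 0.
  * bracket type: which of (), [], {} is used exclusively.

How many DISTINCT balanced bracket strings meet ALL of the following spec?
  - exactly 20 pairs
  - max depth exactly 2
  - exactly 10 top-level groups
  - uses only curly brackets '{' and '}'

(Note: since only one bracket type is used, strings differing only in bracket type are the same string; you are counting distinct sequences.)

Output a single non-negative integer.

Spec: pairs=20 depth=2 groups=10
Count(depth <= 2) = 92378
Count(depth <= 1) = 0
Count(depth == 2) = 92378 - 0 = 92378

Answer: 92378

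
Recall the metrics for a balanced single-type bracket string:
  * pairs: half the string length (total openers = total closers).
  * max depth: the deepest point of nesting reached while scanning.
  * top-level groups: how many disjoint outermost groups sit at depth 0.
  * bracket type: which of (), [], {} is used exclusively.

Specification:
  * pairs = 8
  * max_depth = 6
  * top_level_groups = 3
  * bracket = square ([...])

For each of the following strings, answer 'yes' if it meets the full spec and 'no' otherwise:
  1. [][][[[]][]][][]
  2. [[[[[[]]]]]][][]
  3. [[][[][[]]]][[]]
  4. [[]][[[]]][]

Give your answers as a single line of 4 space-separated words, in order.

String 1 '[][][[[]][]][][]': depth seq [1 0 1 0 1 2 3 2 1 2 1 0 1 0 1 0]
  -> pairs=8 depth=3 groups=5 -> no
String 2 '[[[[[[]]]]]][][]': depth seq [1 2 3 4 5 6 5 4 3 2 1 0 1 0 1 0]
  -> pairs=8 depth=6 groups=3 -> yes
String 3 '[[][[][[]]]][[]]': depth seq [1 2 1 2 3 2 3 4 3 2 1 0 1 2 1 0]
  -> pairs=8 depth=4 groups=2 -> no
String 4 '[[]][[[]]][]': depth seq [1 2 1 0 1 2 3 2 1 0 1 0]
  -> pairs=6 depth=3 groups=3 -> no

Answer: no yes no no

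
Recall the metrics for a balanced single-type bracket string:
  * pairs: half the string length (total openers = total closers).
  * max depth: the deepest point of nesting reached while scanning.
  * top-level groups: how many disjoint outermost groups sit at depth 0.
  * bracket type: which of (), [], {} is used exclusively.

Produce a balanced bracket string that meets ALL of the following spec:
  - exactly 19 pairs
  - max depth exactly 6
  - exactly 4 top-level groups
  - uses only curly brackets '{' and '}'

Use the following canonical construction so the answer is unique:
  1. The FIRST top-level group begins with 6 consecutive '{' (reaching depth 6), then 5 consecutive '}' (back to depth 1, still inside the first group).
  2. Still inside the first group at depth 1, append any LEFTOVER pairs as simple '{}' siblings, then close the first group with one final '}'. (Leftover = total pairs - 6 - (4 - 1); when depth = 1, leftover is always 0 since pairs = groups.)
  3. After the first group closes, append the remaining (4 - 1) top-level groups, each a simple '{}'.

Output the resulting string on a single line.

Answer: {{{{{{}}}}}{}{}{}{}{}{}{}{}{}{}}{}{}{}

Derivation:
Spec: pairs=19 depth=6 groups=4
Leftover pairs = 19 - 6 - (4-1) = 10
First group: deep chain of depth 6 + 10 sibling pairs
Remaining 3 groups: simple '{}' each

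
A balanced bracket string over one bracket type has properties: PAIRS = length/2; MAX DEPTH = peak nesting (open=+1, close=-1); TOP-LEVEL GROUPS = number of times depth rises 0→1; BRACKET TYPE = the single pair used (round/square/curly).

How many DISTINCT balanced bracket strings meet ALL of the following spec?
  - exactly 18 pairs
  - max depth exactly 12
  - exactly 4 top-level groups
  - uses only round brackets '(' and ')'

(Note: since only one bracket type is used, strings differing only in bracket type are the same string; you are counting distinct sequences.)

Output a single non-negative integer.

Answer: 12768

Derivation:
Spec: pairs=18 depth=12 groups=4
Count(depth <= 12) = 58927834
Count(depth <= 11) = 58915066
Count(depth == 12) = 58927834 - 58915066 = 12768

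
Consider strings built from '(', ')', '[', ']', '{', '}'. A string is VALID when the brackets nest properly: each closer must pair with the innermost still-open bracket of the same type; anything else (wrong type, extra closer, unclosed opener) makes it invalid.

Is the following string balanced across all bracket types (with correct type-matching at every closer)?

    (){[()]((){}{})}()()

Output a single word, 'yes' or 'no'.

Answer: yes

Derivation:
pos 0: push '('; stack = (
pos 1: ')' matches '('; pop; stack = (empty)
pos 2: push '{'; stack = {
pos 3: push '['; stack = {[
pos 4: push '('; stack = {[(
pos 5: ')' matches '('; pop; stack = {[
pos 6: ']' matches '['; pop; stack = {
pos 7: push '('; stack = {(
pos 8: push '('; stack = {((
pos 9: ')' matches '('; pop; stack = {(
pos 10: push '{'; stack = {({
pos 11: '}' matches '{'; pop; stack = {(
pos 12: push '{'; stack = {({
pos 13: '}' matches '{'; pop; stack = {(
pos 14: ')' matches '('; pop; stack = {
pos 15: '}' matches '{'; pop; stack = (empty)
pos 16: push '('; stack = (
pos 17: ')' matches '('; pop; stack = (empty)
pos 18: push '('; stack = (
pos 19: ')' matches '('; pop; stack = (empty)
end: stack empty → VALID
Verdict: properly nested → yes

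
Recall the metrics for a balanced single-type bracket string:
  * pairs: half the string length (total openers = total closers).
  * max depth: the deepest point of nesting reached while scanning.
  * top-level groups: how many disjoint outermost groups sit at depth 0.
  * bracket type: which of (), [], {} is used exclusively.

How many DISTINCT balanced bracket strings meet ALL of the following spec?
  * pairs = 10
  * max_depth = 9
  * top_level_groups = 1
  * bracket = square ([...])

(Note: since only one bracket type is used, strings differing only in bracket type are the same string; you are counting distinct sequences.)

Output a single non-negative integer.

Answer: 15

Derivation:
Spec: pairs=10 depth=9 groups=1
Count(depth <= 9) = 4861
Count(depth <= 8) = 4846
Count(depth == 9) = 4861 - 4846 = 15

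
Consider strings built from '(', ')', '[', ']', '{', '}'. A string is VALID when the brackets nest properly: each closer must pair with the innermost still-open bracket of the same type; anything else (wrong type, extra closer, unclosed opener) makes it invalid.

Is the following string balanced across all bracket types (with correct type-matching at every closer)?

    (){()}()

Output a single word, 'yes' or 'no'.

pos 0: push '('; stack = (
pos 1: ')' matches '('; pop; stack = (empty)
pos 2: push '{'; stack = {
pos 3: push '('; stack = {(
pos 4: ')' matches '('; pop; stack = {
pos 5: '}' matches '{'; pop; stack = (empty)
pos 6: push '('; stack = (
pos 7: ')' matches '('; pop; stack = (empty)
end: stack empty → VALID
Verdict: properly nested → yes

Answer: yes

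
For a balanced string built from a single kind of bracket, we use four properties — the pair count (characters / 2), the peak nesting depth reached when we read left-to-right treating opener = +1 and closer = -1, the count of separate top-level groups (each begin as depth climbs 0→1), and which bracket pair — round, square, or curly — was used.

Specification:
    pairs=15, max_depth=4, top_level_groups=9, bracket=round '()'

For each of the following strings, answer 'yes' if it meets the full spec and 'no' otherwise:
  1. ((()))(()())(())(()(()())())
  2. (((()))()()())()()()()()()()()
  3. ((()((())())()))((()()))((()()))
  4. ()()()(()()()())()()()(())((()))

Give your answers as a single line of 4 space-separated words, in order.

String 1 '((()))(()())(())(()(()())())': depth seq [1 2 3 2 1 0 1 2 1 2 1 0 1 2 1 0 1 2 1 2 3 2 3 2 1 2 1 0]
  -> pairs=14 depth=3 groups=4 -> no
String 2 '(((()))()()())()()()()()()()()': depth seq [1 2 3 4 3 2 1 2 1 2 1 2 1 0 1 0 1 0 1 0 1 0 1 0 1 0 1 0 1 0]
  -> pairs=15 depth=4 groups=9 -> yes
String 3 '((()((())())()))((()()))((()()))': depth seq [1 2 3 2 3 4 5 4 3 4 3 2 3 2 1 0 1 2 3 2 3 2 1 0 1 2 3 2 3 2 1 0]
  -> pairs=16 depth=5 groups=3 -> no
String 4 '()()()(()()()())()()()(())((()))': depth seq [1 0 1 0 1 0 1 2 1 2 1 2 1 2 1 0 1 0 1 0 1 0 1 2 1 0 1 2 3 2 1 0]
  -> pairs=16 depth=3 groups=9 -> no

Answer: no yes no no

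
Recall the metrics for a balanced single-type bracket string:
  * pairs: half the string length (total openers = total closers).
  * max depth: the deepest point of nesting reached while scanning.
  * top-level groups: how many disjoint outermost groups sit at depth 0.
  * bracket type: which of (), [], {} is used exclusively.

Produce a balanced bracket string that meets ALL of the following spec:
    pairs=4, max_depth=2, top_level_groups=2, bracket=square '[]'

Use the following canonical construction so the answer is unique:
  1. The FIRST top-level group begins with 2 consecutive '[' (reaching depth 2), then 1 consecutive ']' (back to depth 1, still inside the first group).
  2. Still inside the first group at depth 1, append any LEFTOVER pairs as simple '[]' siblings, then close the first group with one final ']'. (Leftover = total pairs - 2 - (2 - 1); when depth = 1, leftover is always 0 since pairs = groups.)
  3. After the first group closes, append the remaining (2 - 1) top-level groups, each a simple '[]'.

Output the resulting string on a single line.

Answer: [[][]][]

Derivation:
Spec: pairs=4 depth=2 groups=2
Leftover pairs = 4 - 2 - (2-1) = 1
First group: deep chain of depth 2 + 1 sibling pairs
Remaining 1 groups: simple '[]' each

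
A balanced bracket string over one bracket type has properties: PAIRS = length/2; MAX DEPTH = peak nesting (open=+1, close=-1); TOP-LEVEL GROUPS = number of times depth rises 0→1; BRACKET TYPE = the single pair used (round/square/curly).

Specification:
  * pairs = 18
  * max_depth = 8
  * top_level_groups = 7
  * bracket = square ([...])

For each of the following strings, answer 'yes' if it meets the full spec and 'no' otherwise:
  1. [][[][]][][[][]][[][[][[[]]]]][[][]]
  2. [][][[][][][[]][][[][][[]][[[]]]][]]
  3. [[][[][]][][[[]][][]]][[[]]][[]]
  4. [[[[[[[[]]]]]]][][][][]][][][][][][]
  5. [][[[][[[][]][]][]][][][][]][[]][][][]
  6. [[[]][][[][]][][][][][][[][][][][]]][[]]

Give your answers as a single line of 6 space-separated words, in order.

String 1 '[][[][]][][[][]][[][[][[[]]]]][[][]]': depth seq [1 0 1 2 1 2 1 0 1 0 1 2 1 2 1 0 1 2 1 2 3 2 3 4 5 4 3 2 1 0 1 2 1 2 1 0]
  -> pairs=18 depth=5 groups=6 -> no
String 2 '[][][[][][][[]][][[][][[]][[[]]]][]]': depth seq [1 0 1 0 1 2 1 2 1 2 1 2 3 2 1 2 1 2 3 2 3 2 3 4 3 2 3 4 5 4 3 2 1 2 1 0]
  -> pairs=18 depth=5 groups=3 -> no
String 3 '[[][[][]][][[[]][][]]][[[]]][[]]': depth seq [1 2 1 2 3 2 3 2 1 2 1 2 3 4 3 2 3 2 3 2 1 0 1 2 3 2 1 0 1 2 1 0]
  -> pairs=16 depth=4 groups=3 -> no
String 4 '[[[[[[[[]]]]]]][][][][]][][][][][][]': depth seq [1 2 3 4 5 6 7 8 7 6 5 4 3 2 1 2 1 2 1 2 1 2 1 0 1 0 1 0 1 0 1 0 1 0 1 0]
  -> pairs=18 depth=8 groups=7 -> yes
String 5 '[][[[][[[][]][]][]][][][][]][[]][][][]': depth seq [1 0 1 2 3 2 3 4 5 4 5 4 3 4 3 2 3 2 1 2 1 2 1 2 1 2 1 0 1 2 1 0 1 0 1 0 1 0]
  -> pairs=19 depth=5 groups=6 -> no
String 6 '[[[]][][[][]][][][][][][[][][][][]]][[]]': depth seq [1 2 3 2 1 2 1 2 3 2 3 2 1 2 1 2 1 2 1 2 1 2 1 2 3 2 3 2 3 2 3 2 3 2 1 0 1 2 1 0]
  -> pairs=20 depth=3 groups=2 -> no

Answer: no no no yes no no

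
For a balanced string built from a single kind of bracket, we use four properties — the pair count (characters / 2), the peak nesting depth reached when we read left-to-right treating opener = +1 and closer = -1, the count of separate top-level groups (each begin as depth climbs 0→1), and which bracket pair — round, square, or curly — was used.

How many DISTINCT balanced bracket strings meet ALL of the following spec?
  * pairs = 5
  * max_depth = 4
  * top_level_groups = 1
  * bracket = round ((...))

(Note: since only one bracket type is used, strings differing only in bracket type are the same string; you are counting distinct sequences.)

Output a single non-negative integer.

Answer: 5

Derivation:
Spec: pairs=5 depth=4 groups=1
Count(depth <= 4) = 13
Count(depth <= 3) = 8
Count(depth == 4) = 13 - 8 = 5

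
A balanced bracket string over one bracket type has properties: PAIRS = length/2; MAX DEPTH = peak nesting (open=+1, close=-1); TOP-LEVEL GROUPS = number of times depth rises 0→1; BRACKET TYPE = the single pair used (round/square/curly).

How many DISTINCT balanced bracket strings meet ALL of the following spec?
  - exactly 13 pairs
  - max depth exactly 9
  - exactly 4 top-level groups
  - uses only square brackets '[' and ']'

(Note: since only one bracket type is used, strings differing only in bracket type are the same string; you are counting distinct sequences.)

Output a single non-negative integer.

Answer: 72

Derivation:
Spec: pairs=13 depth=9 groups=4
Count(depth <= 9) = 90436
Count(depth <= 8) = 90364
Count(depth == 9) = 90436 - 90364 = 72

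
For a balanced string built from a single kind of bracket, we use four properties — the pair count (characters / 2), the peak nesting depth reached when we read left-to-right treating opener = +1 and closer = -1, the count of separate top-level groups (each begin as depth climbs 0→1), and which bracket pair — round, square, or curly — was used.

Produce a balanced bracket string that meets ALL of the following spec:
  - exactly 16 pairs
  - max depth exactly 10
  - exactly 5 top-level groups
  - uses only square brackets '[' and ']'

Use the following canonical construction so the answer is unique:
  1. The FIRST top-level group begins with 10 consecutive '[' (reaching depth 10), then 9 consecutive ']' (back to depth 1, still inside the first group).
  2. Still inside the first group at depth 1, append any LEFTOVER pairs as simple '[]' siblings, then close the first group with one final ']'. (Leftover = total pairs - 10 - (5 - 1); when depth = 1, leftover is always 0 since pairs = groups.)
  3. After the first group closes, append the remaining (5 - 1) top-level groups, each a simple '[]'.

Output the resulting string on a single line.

Spec: pairs=16 depth=10 groups=5
Leftover pairs = 16 - 10 - (5-1) = 2
First group: deep chain of depth 10 + 2 sibling pairs
Remaining 4 groups: simple '[]' each

Answer: [[[[[[[[[[]]]]]]]]][][]][][][][]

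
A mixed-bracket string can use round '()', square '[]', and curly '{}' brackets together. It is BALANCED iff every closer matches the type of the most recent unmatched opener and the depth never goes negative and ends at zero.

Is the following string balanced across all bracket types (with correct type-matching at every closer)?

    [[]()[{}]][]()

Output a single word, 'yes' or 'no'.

Answer: yes

Derivation:
pos 0: push '['; stack = [
pos 1: push '['; stack = [[
pos 2: ']' matches '['; pop; stack = [
pos 3: push '('; stack = [(
pos 4: ')' matches '('; pop; stack = [
pos 5: push '['; stack = [[
pos 6: push '{'; stack = [[{
pos 7: '}' matches '{'; pop; stack = [[
pos 8: ']' matches '['; pop; stack = [
pos 9: ']' matches '['; pop; stack = (empty)
pos 10: push '['; stack = [
pos 11: ']' matches '['; pop; stack = (empty)
pos 12: push '('; stack = (
pos 13: ')' matches '('; pop; stack = (empty)
end: stack empty → VALID
Verdict: properly nested → yes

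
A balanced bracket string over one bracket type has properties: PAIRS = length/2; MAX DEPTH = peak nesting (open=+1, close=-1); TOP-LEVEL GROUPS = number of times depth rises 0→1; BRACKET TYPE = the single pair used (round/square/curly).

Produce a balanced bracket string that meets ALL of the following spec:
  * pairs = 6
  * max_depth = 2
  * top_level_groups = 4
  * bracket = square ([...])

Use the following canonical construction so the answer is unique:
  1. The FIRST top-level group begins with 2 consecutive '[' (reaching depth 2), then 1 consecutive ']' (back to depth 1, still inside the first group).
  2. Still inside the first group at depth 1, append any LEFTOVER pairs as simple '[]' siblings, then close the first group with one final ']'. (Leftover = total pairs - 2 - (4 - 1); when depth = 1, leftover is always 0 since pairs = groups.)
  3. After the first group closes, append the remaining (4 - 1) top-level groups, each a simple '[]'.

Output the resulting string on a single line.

Answer: [[][]][][][]

Derivation:
Spec: pairs=6 depth=2 groups=4
Leftover pairs = 6 - 2 - (4-1) = 1
First group: deep chain of depth 2 + 1 sibling pairs
Remaining 3 groups: simple '[]' each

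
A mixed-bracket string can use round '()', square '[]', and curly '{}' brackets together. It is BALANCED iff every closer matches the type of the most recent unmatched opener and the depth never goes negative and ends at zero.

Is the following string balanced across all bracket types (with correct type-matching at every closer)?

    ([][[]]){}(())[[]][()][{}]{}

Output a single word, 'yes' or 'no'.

pos 0: push '('; stack = (
pos 1: push '['; stack = ([
pos 2: ']' matches '['; pop; stack = (
pos 3: push '['; stack = ([
pos 4: push '['; stack = ([[
pos 5: ']' matches '['; pop; stack = ([
pos 6: ']' matches '['; pop; stack = (
pos 7: ')' matches '('; pop; stack = (empty)
pos 8: push '{'; stack = {
pos 9: '}' matches '{'; pop; stack = (empty)
pos 10: push '('; stack = (
pos 11: push '('; stack = ((
pos 12: ')' matches '('; pop; stack = (
pos 13: ')' matches '('; pop; stack = (empty)
pos 14: push '['; stack = [
pos 15: push '['; stack = [[
pos 16: ']' matches '['; pop; stack = [
pos 17: ']' matches '['; pop; stack = (empty)
pos 18: push '['; stack = [
pos 19: push '('; stack = [(
pos 20: ')' matches '('; pop; stack = [
pos 21: ']' matches '['; pop; stack = (empty)
pos 22: push '['; stack = [
pos 23: push '{'; stack = [{
pos 24: '}' matches '{'; pop; stack = [
pos 25: ']' matches '['; pop; stack = (empty)
pos 26: push '{'; stack = {
pos 27: '}' matches '{'; pop; stack = (empty)
end: stack empty → VALID
Verdict: properly nested → yes

Answer: yes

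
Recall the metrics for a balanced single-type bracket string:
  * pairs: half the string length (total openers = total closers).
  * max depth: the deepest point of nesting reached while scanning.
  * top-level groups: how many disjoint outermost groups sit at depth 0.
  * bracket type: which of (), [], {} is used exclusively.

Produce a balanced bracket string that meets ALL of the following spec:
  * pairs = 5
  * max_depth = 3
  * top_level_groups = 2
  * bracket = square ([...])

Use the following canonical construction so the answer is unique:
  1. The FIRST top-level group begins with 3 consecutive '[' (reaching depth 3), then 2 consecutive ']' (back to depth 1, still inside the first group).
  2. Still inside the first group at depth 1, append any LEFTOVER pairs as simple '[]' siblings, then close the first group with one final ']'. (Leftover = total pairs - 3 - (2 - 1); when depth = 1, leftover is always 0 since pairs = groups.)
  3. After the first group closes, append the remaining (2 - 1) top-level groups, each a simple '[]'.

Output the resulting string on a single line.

Answer: [[[]][]][]

Derivation:
Spec: pairs=5 depth=3 groups=2
Leftover pairs = 5 - 3 - (2-1) = 1
First group: deep chain of depth 3 + 1 sibling pairs
Remaining 1 groups: simple '[]' each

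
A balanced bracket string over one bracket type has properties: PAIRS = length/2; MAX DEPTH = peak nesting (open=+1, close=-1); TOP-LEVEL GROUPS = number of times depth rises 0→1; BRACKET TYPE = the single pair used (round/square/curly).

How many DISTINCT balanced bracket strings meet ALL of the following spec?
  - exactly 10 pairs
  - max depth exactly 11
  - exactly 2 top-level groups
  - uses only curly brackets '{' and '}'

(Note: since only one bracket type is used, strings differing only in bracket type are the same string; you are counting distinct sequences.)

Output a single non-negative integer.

Answer: 0

Derivation:
Spec: pairs=10 depth=11 groups=2
Count(depth <= 11) = 4862
Count(depth <= 10) = 4862
Count(depth == 11) = 4862 - 4862 = 0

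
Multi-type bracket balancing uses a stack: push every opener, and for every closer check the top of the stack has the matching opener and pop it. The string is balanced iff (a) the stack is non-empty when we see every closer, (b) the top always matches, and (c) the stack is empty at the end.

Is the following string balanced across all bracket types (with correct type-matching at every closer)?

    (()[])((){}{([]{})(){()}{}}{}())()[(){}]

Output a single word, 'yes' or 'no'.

pos 0: push '('; stack = (
pos 1: push '('; stack = ((
pos 2: ')' matches '('; pop; stack = (
pos 3: push '['; stack = ([
pos 4: ']' matches '['; pop; stack = (
pos 5: ')' matches '('; pop; stack = (empty)
pos 6: push '('; stack = (
pos 7: push '('; stack = ((
pos 8: ')' matches '('; pop; stack = (
pos 9: push '{'; stack = ({
pos 10: '}' matches '{'; pop; stack = (
pos 11: push '{'; stack = ({
pos 12: push '('; stack = ({(
pos 13: push '['; stack = ({([
pos 14: ']' matches '['; pop; stack = ({(
pos 15: push '{'; stack = ({({
pos 16: '}' matches '{'; pop; stack = ({(
pos 17: ')' matches '('; pop; stack = ({
pos 18: push '('; stack = ({(
pos 19: ')' matches '('; pop; stack = ({
pos 20: push '{'; stack = ({{
pos 21: push '('; stack = ({{(
pos 22: ')' matches '('; pop; stack = ({{
pos 23: '}' matches '{'; pop; stack = ({
pos 24: push '{'; stack = ({{
pos 25: '}' matches '{'; pop; stack = ({
pos 26: '}' matches '{'; pop; stack = (
pos 27: push '{'; stack = ({
pos 28: '}' matches '{'; pop; stack = (
pos 29: push '('; stack = ((
pos 30: ')' matches '('; pop; stack = (
pos 31: ')' matches '('; pop; stack = (empty)
pos 32: push '('; stack = (
pos 33: ')' matches '('; pop; stack = (empty)
pos 34: push '['; stack = [
pos 35: push '('; stack = [(
pos 36: ')' matches '('; pop; stack = [
pos 37: push '{'; stack = [{
pos 38: '}' matches '{'; pop; stack = [
pos 39: ']' matches '['; pop; stack = (empty)
end: stack empty → VALID
Verdict: properly nested → yes

Answer: yes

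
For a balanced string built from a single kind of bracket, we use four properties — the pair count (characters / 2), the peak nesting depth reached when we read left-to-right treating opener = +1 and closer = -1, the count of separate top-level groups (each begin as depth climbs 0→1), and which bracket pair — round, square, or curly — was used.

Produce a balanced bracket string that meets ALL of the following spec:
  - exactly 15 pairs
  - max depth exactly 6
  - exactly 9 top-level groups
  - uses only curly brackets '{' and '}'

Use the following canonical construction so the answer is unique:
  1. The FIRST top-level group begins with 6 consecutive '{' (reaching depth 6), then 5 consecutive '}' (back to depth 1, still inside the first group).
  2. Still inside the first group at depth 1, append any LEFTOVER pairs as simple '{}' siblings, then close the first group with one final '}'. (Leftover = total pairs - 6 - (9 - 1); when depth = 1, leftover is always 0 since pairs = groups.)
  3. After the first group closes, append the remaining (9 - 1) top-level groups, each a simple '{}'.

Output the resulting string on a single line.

Answer: {{{{{{}}}}}{}}{}{}{}{}{}{}{}{}

Derivation:
Spec: pairs=15 depth=6 groups=9
Leftover pairs = 15 - 6 - (9-1) = 1
First group: deep chain of depth 6 + 1 sibling pairs
Remaining 8 groups: simple '{}' each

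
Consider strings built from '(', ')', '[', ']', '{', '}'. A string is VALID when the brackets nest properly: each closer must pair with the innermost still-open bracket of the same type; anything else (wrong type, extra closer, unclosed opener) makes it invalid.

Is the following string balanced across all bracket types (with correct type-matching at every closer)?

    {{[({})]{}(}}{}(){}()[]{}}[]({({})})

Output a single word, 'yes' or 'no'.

Answer: no

Derivation:
pos 0: push '{'; stack = {
pos 1: push '{'; stack = {{
pos 2: push '['; stack = {{[
pos 3: push '('; stack = {{[(
pos 4: push '{'; stack = {{[({
pos 5: '}' matches '{'; pop; stack = {{[(
pos 6: ')' matches '('; pop; stack = {{[
pos 7: ']' matches '['; pop; stack = {{
pos 8: push '{'; stack = {{{
pos 9: '}' matches '{'; pop; stack = {{
pos 10: push '('; stack = {{(
pos 11: saw closer '}' but top of stack is '(' (expected ')') → INVALID
Verdict: type mismatch at position 11: '}' closes '(' → no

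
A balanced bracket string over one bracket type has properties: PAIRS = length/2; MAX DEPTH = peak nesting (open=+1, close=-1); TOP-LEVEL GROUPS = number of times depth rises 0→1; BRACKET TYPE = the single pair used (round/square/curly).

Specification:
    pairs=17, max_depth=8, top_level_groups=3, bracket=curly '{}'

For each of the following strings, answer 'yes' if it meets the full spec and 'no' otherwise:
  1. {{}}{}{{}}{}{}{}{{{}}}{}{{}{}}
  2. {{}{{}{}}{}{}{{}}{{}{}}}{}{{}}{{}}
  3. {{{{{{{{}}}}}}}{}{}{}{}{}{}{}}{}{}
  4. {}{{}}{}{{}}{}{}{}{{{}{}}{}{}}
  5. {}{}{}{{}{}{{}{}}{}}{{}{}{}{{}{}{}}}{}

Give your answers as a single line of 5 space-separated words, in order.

String 1 '{{}}{}{{}}{}{}{}{{{}}}{}{{}{}}': depth seq [1 2 1 0 1 0 1 2 1 0 1 0 1 0 1 0 1 2 3 2 1 0 1 0 1 2 1 2 1 0]
  -> pairs=15 depth=3 groups=9 -> no
String 2 '{{}{{}{}}{}{}{{}}{{}{}}}{}{{}}{{}}': depth seq [1 2 1 2 3 2 3 2 1 2 1 2 1 2 3 2 1 2 3 2 3 2 1 0 1 0 1 2 1 0 1 2 1 0]
  -> pairs=17 depth=3 groups=4 -> no
String 3 '{{{{{{{{}}}}}}}{}{}{}{}{}{}{}}{}{}': depth seq [1 2 3 4 5 6 7 8 7 6 5 4 3 2 1 2 1 2 1 2 1 2 1 2 1 2 1 2 1 0 1 0 1 0]
  -> pairs=17 depth=8 groups=3 -> yes
String 4 '{}{{}}{}{{}}{}{}{}{{{}{}}{}{}}': depth seq [1 0 1 2 1 0 1 0 1 2 1 0 1 0 1 0 1 0 1 2 3 2 3 2 1 2 1 2 1 0]
  -> pairs=15 depth=3 groups=8 -> no
String 5 '{}{}{}{{}{}{{}{}}{}}{{}{}{}{{}{}{}}}{}': depth seq [1 0 1 0 1 0 1 2 1 2 1 2 3 2 3 2 1 2 1 0 1 2 1 2 1 2 1 2 3 2 3 2 3 2 1 0 1 0]
  -> pairs=19 depth=3 groups=6 -> no

Answer: no no yes no no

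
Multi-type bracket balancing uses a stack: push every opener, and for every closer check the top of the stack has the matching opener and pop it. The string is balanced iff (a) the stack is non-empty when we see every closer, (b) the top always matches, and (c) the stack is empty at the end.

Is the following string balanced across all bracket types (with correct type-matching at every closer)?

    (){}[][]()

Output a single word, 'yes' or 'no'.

pos 0: push '('; stack = (
pos 1: ')' matches '('; pop; stack = (empty)
pos 2: push '{'; stack = {
pos 3: '}' matches '{'; pop; stack = (empty)
pos 4: push '['; stack = [
pos 5: ']' matches '['; pop; stack = (empty)
pos 6: push '['; stack = [
pos 7: ']' matches '['; pop; stack = (empty)
pos 8: push '('; stack = (
pos 9: ')' matches '('; pop; stack = (empty)
end: stack empty → VALID
Verdict: properly nested → yes

Answer: yes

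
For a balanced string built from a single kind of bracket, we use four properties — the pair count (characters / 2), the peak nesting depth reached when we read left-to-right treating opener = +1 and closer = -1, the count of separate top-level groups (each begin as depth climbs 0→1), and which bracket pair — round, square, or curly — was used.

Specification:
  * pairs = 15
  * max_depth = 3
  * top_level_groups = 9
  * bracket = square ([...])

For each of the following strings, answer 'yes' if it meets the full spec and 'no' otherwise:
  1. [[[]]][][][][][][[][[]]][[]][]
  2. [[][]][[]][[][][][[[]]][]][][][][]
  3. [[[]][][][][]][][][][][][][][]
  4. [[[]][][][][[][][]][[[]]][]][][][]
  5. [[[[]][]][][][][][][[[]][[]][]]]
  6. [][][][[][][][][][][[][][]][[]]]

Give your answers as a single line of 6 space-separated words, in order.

String 1 '[[[]]][][][][][][[][[]]][[]][]': depth seq [1 2 3 2 1 0 1 0 1 0 1 0 1 0 1 0 1 2 1 2 3 2 1 0 1 2 1 0 1 0]
  -> pairs=15 depth=3 groups=9 -> yes
String 2 '[[][]][[]][[][][][[[]]][]][][][][]': depth seq [1 2 1 2 1 0 1 2 1 0 1 2 1 2 1 2 1 2 3 4 3 2 1 2 1 0 1 0 1 0 1 0 1 0]
  -> pairs=17 depth=4 groups=7 -> no
String 3 '[[[]][][][][]][][][][][][][][]': depth seq [1 2 3 2 1 2 1 2 1 2 1 2 1 0 1 0 1 0 1 0 1 0 1 0 1 0 1 0 1 0]
  -> pairs=15 depth=3 groups=9 -> yes
String 4 '[[[]][][][][[][][]][[[]]][]][][][]': depth seq [1 2 3 2 1 2 1 2 1 2 1 2 3 2 3 2 3 2 1 2 3 4 3 2 1 2 1 0 1 0 1 0 1 0]
  -> pairs=17 depth=4 groups=4 -> no
String 5 '[[[[]][]][][][][][][[[]][[]][]]]': depth seq [1 2 3 4 3 2 3 2 1 2 1 2 1 2 1 2 1 2 1 2 3 4 3 2 3 4 3 2 3 2 1 0]
  -> pairs=16 depth=4 groups=1 -> no
String 6 '[][][][[][][][][][][[][][]][[]]]': depth seq [1 0 1 0 1 0 1 2 1 2 1 2 1 2 1 2 1 2 1 2 3 2 3 2 3 2 1 2 3 2 1 0]
  -> pairs=16 depth=3 groups=4 -> no

Answer: yes no yes no no no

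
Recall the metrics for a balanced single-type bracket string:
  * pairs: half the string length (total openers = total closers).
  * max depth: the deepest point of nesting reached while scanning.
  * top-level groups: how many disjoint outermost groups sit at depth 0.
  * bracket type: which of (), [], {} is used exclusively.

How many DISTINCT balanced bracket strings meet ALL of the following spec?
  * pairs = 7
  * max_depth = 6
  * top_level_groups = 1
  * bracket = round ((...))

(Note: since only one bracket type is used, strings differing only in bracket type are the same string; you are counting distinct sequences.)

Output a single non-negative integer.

Spec: pairs=7 depth=6 groups=1
Count(depth <= 6) = 131
Count(depth <= 5) = 122
Count(depth == 6) = 131 - 122 = 9

Answer: 9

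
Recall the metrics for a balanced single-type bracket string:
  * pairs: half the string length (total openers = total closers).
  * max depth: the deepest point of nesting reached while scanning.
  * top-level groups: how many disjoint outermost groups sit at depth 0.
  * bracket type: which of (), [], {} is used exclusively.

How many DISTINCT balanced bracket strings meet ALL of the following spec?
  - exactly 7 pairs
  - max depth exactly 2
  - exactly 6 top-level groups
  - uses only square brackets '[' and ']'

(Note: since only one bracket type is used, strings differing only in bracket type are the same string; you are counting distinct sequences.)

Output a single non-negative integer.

Answer: 6

Derivation:
Spec: pairs=7 depth=2 groups=6
Count(depth <= 2) = 6
Count(depth <= 1) = 0
Count(depth == 2) = 6 - 0 = 6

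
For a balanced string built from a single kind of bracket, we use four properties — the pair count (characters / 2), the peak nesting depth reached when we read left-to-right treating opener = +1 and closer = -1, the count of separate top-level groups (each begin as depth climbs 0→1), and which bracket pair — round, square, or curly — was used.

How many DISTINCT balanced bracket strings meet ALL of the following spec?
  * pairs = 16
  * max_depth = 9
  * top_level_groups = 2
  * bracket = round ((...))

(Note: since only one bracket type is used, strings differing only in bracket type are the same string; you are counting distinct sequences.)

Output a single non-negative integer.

Spec: pairs=16 depth=9 groups=2
Count(depth <= 9) = 9545031
Count(depth <= 8) = 9172323
Count(depth == 9) = 9545031 - 9172323 = 372708

Answer: 372708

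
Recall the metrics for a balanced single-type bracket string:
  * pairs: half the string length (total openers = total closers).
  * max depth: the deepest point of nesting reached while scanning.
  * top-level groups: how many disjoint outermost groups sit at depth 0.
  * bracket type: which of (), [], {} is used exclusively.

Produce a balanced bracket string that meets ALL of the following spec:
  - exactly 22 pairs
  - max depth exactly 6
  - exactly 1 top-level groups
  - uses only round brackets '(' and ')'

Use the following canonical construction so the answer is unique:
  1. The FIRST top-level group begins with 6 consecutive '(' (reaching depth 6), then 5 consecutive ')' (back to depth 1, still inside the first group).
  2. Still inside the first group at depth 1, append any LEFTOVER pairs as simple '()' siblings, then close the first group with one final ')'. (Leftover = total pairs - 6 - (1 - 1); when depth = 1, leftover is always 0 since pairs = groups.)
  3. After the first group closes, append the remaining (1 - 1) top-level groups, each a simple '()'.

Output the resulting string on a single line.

Spec: pairs=22 depth=6 groups=1
Leftover pairs = 22 - 6 - (1-1) = 16
First group: deep chain of depth 6 + 16 sibling pairs
Remaining 0 groups: simple '()' each

Answer: (((((()))))()()()()()()()()()()()()()()()())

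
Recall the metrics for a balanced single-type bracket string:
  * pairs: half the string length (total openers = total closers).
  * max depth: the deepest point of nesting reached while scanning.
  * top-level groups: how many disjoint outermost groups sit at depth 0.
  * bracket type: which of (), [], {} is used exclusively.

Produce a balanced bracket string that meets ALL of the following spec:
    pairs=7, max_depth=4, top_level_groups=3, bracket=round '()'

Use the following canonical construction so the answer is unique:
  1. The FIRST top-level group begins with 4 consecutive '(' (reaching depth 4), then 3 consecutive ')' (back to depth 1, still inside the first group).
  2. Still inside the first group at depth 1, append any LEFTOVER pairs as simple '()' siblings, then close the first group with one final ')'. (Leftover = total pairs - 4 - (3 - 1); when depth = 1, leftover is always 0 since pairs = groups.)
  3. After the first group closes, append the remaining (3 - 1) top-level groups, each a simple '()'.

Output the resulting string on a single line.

Spec: pairs=7 depth=4 groups=3
Leftover pairs = 7 - 4 - (3-1) = 1
First group: deep chain of depth 4 + 1 sibling pairs
Remaining 2 groups: simple '()' each

Answer: (((()))())()()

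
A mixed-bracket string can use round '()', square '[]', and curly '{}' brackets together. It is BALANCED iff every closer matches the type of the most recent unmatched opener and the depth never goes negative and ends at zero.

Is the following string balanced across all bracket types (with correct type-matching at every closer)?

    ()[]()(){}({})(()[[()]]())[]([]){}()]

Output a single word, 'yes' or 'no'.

Answer: no

Derivation:
pos 0: push '('; stack = (
pos 1: ')' matches '('; pop; stack = (empty)
pos 2: push '['; stack = [
pos 3: ']' matches '['; pop; stack = (empty)
pos 4: push '('; stack = (
pos 5: ')' matches '('; pop; stack = (empty)
pos 6: push '('; stack = (
pos 7: ')' matches '('; pop; stack = (empty)
pos 8: push '{'; stack = {
pos 9: '}' matches '{'; pop; stack = (empty)
pos 10: push '('; stack = (
pos 11: push '{'; stack = ({
pos 12: '}' matches '{'; pop; stack = (
pos 13: ')' matches '('; pop; stack = (empty)
pos 14: push '('; stack = (
pos 15: push '('; stack = ((
pos 16: ')' matches '('; pop; stack = (
pos 17: push '['; stack = ([
pos 18: push '['; stack = ([[
pos 19: push '('; stack = ([[(
pos 20: ')' matches '('; pop; stack = ([[
pos 21: ']' matches '['; pop; stack = ([
pos 22: ']' matches '['; pop; stack = (
pos 23: push '('; stack = ((
pos 24: ')' matches '('; pop; stack = (
pos 25: ')' matches '('; pop; stack = (empty)
pos 26: push '['; stack = [
pos 27: ']' matches '['; pop; stack = (empty)
pos 28: push '('; stack = (
pos 29: push '['; stack = ([
pos 30: ']' matches '['; pop; stack = (
pos 31: ')' matches '('; pop; stack = (empty)
pos 32: push '{'; stack = {
pos 33: '}' matches '{'; pop; stack = (empty)
pos 34: push '('; stack = (
pos 35: ')' matches '('; pop; stack = (empty)
pos 36: saw closer ']' but stack is empty → INVALID
Verdict: unmatched closer ']' at position 36 → no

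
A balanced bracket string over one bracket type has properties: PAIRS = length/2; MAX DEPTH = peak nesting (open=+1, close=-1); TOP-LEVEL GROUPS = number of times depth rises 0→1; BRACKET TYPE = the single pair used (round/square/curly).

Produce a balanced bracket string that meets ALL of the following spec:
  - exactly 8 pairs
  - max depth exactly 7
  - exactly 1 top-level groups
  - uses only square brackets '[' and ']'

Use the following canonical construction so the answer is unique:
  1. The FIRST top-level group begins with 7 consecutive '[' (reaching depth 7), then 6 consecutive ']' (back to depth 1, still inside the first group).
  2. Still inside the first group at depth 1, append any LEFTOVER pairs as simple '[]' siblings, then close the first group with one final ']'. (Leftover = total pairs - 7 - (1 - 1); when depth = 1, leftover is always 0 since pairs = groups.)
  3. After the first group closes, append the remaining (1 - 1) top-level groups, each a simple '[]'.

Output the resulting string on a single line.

Answer: [[[[[[[]]]]]][]]

Derivation:
Spec: pairs=8 depth=7 groups=1
Leftover pairs = 8 - 7 - (1-1) = 1
First group: deep chain of depth 7 + 1 sibling pairs
Remaining 0 groups: simple '[]' each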